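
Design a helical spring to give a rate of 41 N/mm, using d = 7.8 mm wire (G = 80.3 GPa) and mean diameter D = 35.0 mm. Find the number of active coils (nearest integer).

21

N_a = Gd⁴/(8D³k) = (80.3×10³ × 7.8⁴)/(8 × 35.0³ × 41)
    = 2.97231e+08 / 1.4063e+07 = 21.14 → 21 coils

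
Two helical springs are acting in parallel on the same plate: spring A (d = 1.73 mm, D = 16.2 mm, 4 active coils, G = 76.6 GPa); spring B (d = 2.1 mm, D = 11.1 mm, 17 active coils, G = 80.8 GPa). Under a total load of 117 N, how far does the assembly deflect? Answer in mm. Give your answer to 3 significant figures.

8.67 mm

k_A = Gd⁴/(8D³N_a) = (76.6×10³)(1.73⁴)/(8·16.2³·4) = 5.0433 N/mm
k_B = Gd⁴/(8D³N_a) = (80.8×10³)(2.1⁴)/(8·11.1³·17) = 8.4485 N/mm
Parallel: k_eq = 5.0433 + 8.4485 = 13.492 N/mm
δ = F/k_eq = 117/13.492 = 8.6719 mm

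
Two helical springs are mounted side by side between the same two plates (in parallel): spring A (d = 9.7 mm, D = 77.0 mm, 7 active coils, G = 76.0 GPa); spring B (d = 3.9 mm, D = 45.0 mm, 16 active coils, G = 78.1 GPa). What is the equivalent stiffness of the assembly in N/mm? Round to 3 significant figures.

k_A = Gd⁴/(8D³N_a) = (76.0×10³)(9.7⁴)/(8·77.0³·7) = 26.317 N/mm
k_B = Gd⁴/(8D³N_a) = (78.1×10³)(3.9⁴)/(8·45.0³·16) = 1.549 N/mm
Parallel: k_eq = 26.317 + 1.549 = 27.866 N/mm

27.9 N/mm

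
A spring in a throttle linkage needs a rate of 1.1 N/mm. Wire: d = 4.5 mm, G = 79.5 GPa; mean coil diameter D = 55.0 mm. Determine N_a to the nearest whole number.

N_a = Gd⁴/(8D³k) = (79.5×10³ × 4.5⁴)/(8 × 55.0³ × 1.1)
    = 3.26e+07 / 1.4641e+06 = 22.27 → 22 coils

22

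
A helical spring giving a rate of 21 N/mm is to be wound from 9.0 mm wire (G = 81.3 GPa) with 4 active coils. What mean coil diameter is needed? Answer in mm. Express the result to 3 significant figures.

D = (Gd⁴/(8N_a·k))^(1/3) = (81.3×10³·9.0⁴/(8·4·21))^(1/3)
  = (793764)^(1/3) = 92.5899 mm

92.6 mm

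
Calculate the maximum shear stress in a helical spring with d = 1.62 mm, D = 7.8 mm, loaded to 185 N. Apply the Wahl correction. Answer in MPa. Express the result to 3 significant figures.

Spring index C = D/d = 7.8/1.62 = 4.8148
K_W = (4C−1)/(4C−4) + 0.615/C = 18.259/15.259 + 0.1277 = 1.3243
τ₀ = 8FD/(πd³) = 8·185·7.8/(π·1.62³) = 11544/13.357 = 864.29 MPa
τ_max = K·τ₀ = 1.3243 × 864.29 = 1144.6 MPa

1140 MPa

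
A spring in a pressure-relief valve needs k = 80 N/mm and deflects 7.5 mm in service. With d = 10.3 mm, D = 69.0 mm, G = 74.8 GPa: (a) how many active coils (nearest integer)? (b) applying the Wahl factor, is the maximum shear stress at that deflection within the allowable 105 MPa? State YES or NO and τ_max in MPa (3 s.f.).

(a) 4 coils; (b) NO, τ_max = 118 MPa

N_a = Gd⁴/(8D³k) = (74.8×10³)(10.3⁴)/(8·69.0³·80) = 4.004 → N_a = 4
Actual rate k = Gd⁴/(8D³·4) = 80.085 N/mm
Working load F = kδ = 80.085·7.5 = 600.64 N
C = 69.0/10.3 = 6.6990; K_W = (4C−1)/(4C−4)+0.615/C = 1.2234
τ_max = K_W·8FD/(πd³) = 1.2234·96.581 = 118.16 MPa
τ_max > 105 MPa → exceeds allowable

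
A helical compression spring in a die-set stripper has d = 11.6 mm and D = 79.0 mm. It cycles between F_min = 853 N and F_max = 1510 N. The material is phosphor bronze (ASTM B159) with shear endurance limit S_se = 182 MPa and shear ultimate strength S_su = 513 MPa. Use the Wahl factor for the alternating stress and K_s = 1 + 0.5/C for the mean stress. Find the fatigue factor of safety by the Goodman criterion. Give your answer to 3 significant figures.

C = D/d = 79.0/11.6 = 6.8103; K_W = (4C−1)/(4C−4)+0.615/C = 1.2194; K_s = 1+0.5/C = 1.0734
F_a = (F_max−F_min)/2 = 328.5 N; F_m = (F_max+F_min)/2 = 1181.5 N
τ_a = K_W·8F_aD/(πd³) = 1.2194 × 42.338 = 51.626 MPa
τ_m = K_s·8F_mD/(πd³) = 1.0734 × 152.27 = 163.45 MPa
Goodman: 1/n_f = τ_a/S_se + τ_m/S_su = 51.626/182 + 163.45/513 = 0.28366 + 0.31862 = 0.60228
n_f = 1/0.60228 = 1.66

1.66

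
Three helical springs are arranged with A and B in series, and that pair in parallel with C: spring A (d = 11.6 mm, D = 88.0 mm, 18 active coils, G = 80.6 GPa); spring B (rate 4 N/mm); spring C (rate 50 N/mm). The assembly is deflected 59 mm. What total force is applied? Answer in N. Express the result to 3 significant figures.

k_A = Gd⁴/(8D³N_a) = (80.6×10³)(11.6⁴)/(8·88.0³·18) = 14.872 N/mm
Springs A,B series: k_AB = 1/(1/14.872+1/4) = 3.1522 N/mm; parallel with C: k_eq = 3.1522+50 = 53.152 N/mm
F = k_eq·δ = 53.152·59 = 3136 N

3140 N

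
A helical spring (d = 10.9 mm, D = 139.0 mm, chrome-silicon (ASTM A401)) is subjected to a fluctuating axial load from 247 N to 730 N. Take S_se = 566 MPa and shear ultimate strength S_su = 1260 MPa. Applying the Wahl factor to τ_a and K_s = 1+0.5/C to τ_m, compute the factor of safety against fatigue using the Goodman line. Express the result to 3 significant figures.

C = D/d = 139.0/10.9 = 12.7523; K_W = (4C−1)/(4C−4)+0.615/C = 1.1120; K_s = 1+0.5/C = 1.0392
F_a = (F_max−F_min)/2 = 241.5 N; F_m = (F_max+F_min)/2 = 488.5 N
τ_a = K_W·8F_aD/(πd³) = 1.1120 × 66.007 = 73.403 MPa
τ_m = K_s·8F_mD/(πd³) = 1.0392 × 133.52 = 138.75 MPa
Goodman: 1/n_f = τ_a/S_se + τ_m/S_su = 73.403/566 + 138.75/1260 = 0.12969 + 0.11012 = 0.23981
n_f = 1/0.23981 = 4.17

4.17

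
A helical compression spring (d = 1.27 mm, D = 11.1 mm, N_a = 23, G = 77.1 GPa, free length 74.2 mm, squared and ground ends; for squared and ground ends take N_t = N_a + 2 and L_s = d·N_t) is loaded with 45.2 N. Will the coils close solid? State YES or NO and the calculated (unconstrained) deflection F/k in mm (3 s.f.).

k = Gd⁴/(8D³N_a) = (77.1×10³)(1.27⁴)/(8·11.1³·23) = 0.79704 N/mm
N_t = 25; L_s = 1.27·25 = 31.75 mm; δ_solid = L₀ − L_s = 74.2 − 31.75 = 42.45 mm
δ = F/k = 45.2/0.79704 = 56.71 mm
δ ≥ δ_solid → spring goes solid

YES, δ = 56.7 mm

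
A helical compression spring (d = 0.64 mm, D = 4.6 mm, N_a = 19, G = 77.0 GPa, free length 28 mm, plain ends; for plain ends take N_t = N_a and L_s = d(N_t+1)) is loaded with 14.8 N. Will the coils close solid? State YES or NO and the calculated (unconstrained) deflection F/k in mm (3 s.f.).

YES, δ = 16.9 mm

k = Gd⁴/(8D³N_a) = (77.0×10³)(0.64⁴)/(8·4.6³·19) = 0.87316 N/mm
N_t = 19; L_s = 0.64·20 = 12.8 mm; δ_solid = L₀ − L_s = 28 − 12.8 = 15.2 mm
δ = F/k = 14.8/0.87316 = 16.95 mm
δ ≥ δ_solid → spring goes solid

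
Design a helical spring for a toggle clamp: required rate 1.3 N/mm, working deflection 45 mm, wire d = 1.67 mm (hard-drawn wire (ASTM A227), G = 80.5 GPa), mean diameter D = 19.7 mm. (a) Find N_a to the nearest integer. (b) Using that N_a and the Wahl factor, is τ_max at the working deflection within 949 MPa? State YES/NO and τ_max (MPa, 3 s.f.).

N_a = Gd⁴/(8D³k) = (80.5×10³)(1.67⁴)/(8·19.7³·1.3) = 7.875 → N_a = 8
Actual rate k = Gd⁴/(8D³·8) = 1.2796 N/mm
Working load F = kδ = 1.2796·45 = 57.583 N
C = 19.7/1.67 = 11.7964; K_W = (4C−1)/(4C−4)+0.615/C = 1.1216
τ_max = K_W·8FD/(πd³) = 1.1216·620.23 = 695.65 MPa
τ_max ≤ 949 MPa → acceptable

(a) 8 coils; (b) YES, τ_max = 696 MPa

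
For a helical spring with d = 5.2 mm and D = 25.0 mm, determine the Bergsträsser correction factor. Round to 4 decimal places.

1.3081

C = D/d = 25.0/5.2 = 4.8077
K_B = (4C+2)/(4C−3) = 21.231/16.231 = 1.3081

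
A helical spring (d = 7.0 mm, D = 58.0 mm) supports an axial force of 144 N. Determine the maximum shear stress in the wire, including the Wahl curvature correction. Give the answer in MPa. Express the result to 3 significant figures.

Spring index C = D/d = 58.0/7.0 = 8.2857
K_W = (4C−1)/(4C−4) + 0.615/C = 32.143/29.143 + 0.0742 = 1.1772
τ₀ = 8FD/(πd³) = 8·144·58.0/(π·7.0³) = 66816/1077.6 = 62.006 MPa
τ_max = K·τ₀ = 1.1772 × 62.006 = 72.992 MPa

73.0 MPa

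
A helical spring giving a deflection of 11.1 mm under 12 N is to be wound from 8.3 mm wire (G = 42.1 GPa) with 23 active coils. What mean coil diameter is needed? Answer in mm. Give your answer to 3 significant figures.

100 mm

Required rate k = F/δ = 12/11.1 = 1.0811 N/mm
D = (Gd⁴/(8N_a·k))^(1/3) = (42.1×10³·8.3⁴/(8·23·1.0811))^(1/3)
  = (1.00443e+06)^(1/3) = 100.1473 mm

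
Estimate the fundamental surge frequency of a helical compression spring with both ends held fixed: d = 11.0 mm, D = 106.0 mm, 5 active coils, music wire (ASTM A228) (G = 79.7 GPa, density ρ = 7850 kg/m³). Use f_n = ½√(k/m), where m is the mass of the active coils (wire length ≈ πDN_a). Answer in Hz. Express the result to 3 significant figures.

k = Gd⁴/(8D³N_a) = (79.7×10³)(11.0⁴)/(8·106.0³·5) = 24.494 N/mm = 24494 N/m
Wire length L = πDN_a = π·106.0·5 = 1665 mm
m = ρ·(πd²/4)·L = 7850 × 95.033×10⁻⁶ m² × 1.665 m = 1.2421 kg
f_n = ½√(k/m) = 0.5·√(24494/1.2421) = 0.5·√(19719) = 70.212 Hz

70.2 Hz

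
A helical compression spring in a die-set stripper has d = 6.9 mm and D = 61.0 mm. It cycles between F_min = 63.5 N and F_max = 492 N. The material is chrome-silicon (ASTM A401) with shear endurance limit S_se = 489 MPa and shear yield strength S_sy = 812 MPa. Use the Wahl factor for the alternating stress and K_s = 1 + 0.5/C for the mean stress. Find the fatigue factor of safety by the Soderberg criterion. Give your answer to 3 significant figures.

2.43

C = D/d = 61.0/6.9 = 8.8406; K_W = (4C−1)/(4C−4)+0.615/C = 1.1652; K_s = 1+0.5/C = 1.0566
F_a = (F_max−F_min)/2 = 214.25 N; F_m = (F_max+F_min)/2 = 277.75 N
τ_a = K_W·8F_aD/(πd³) = 1.1652 × 101.31 = 118.05 MPa
τ_m = K_s·8F_mD/(πd³) = 1.0566 × 131.33 = 138.76 MPa
Soderberg: 1/n_f = τ_a/S_se + τ_m/S_sy = 118.05/489 + 138.76/812 = 0.24140 + 0.17089 = 0.41229
n_f = 1/0.41229 = 2.425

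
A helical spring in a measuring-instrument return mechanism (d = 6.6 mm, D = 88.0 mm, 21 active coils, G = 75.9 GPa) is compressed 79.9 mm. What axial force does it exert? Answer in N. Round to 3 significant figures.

101 N

k = Gd⁴/(8D³N_a) = (75.9×10³)(6.6⁴)/(8·88.0³·21) = 1.2579 N/mm
F = k·δ = 1.2579 × 79.9 = 100.51 N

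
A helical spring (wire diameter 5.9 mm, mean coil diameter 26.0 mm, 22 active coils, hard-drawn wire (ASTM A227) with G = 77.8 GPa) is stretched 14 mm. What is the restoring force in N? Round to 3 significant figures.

k = Gd⁴/(8D³N_a) = (77.8×10³)(5.9⁴)/(8·26.0³·22) = 30.476 N/mm
F = k·δ = 30.476 × 14 = 426.66 N

427 N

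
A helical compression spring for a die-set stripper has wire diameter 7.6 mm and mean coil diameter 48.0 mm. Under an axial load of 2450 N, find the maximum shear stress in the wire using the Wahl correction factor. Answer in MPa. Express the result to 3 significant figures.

845 MPa

Spring index C = D/d = 48.0/7.6 = 6.3158
K_W = (4C−1)/(4C−4) + 0.615/C = 24.263/21.263 + 0.0974 = 1.2385
τ₀ = 8FD/(πd³) = 8·2450·48.0/(π·7.6³) = 940800/1379.1 = 682.19 MPa
τ_max = K·τ₀ = 1.2385 × 682.19 = 844.87 MPa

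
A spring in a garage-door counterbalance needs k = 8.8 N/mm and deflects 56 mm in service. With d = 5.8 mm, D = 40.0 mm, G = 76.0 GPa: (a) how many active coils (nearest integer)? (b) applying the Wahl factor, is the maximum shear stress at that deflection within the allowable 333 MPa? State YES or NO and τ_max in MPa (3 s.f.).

(a) 19 coils; (b) YES, τ_max = 314 MPa

N_a = Gd⁴/(8D³k) = (76.0×10³)(5.8⁴)/(8·40.0³·8.8) = 19.09 → N_a = 19
Actual rate k = Gd⁴/(8D³·19) = 8.841 N/mm
Working load F = kδ = 8.841·56 = 495.1 N
C = 40.0/5.8 = 6.8966; K_W = (4C−1)/(4C−4)+0.615/C = 1.2164
τ_max = K_W·8FD/(πd³) = 1.2164·258.47 = 314.39 MPa
τ_max ≤ 333 MPa → acceptable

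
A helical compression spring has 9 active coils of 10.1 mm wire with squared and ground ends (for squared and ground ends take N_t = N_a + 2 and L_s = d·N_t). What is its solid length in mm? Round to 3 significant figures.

111 mm

squared and ground ends: N_t = N_a + 2 = 9 + 2 = 11
L_s = d·N_t = 10.1 × 11 = 111.1 mm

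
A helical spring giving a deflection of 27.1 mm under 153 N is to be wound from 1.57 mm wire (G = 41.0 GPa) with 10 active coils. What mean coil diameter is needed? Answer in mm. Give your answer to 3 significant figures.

8.20 mm

Required rate k = F/δ = 153/27.1 = 5.6458 N/mm
D = (Gd⁴/(8N_a·k))^(1/3) = (41.0×10³·1.57⁴/(8·10·5.6458))^(1/3)
  = (551.532)^(1/3) = 8.2008 mm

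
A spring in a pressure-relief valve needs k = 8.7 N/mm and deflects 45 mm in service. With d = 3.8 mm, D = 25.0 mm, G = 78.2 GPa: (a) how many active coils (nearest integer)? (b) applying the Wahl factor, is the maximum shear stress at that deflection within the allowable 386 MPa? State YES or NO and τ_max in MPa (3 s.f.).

(a) 15 coils; (b) NO, τ_max = 558 MPa

N_a = Gd⁴/(8D³k) = (78.2×10³)(3.8⁴)/(8·25.0³·8.7) = 14.99 → N_a = 15
Actual rate k = Gd⁴/(8D³·15) = 8.6964 N/mm
Working load F = kδ = 8.6964·45 = 391.34 N
C = 25.0/3.8 = 6.5789; K_W = (4C−1)/(4C−4)+0.615/C = 1.2279
τ_max = K_W·8FD/(πd³) = 1.2279·454.03 = 557.51 MPa
τ_max > 386 MPa → exceeds allowable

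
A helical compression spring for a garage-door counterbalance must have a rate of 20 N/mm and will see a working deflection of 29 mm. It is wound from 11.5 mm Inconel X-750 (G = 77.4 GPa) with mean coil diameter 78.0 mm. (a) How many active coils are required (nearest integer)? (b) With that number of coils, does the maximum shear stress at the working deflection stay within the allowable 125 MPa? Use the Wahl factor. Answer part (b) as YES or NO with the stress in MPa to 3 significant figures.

N_a = Gd⁴/(8D³k) = (77.4×10³)(11.5⁴)/(8·78.0³·20) = 17.83 → N_a = 18
Actual rate k = Gd⁴/(8D³·18) = 19.81 N/mm
Working load F = kδ = 19.81·29 = 574.49 N
C = 78.0/11.5 = 6.7826; K_W = (4C−1)/(4C−4)+0.615/C = 1.2204
τ_max = K_W·8FD/(πd³) = 1.2204·75.028 = 91.562 MPa
τ_max ≤ 125 MPa → acceptable

(a) 18 coils; (b) YES, τ_max = 91.6 MPa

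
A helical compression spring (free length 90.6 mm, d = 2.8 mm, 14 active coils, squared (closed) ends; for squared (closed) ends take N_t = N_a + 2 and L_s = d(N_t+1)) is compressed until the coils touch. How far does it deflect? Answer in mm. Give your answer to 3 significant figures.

N_t = 16; L_s = 2.8·17 = 47.6 mm
δ_solid = L₀ − L_s = 90.6 − 47.6 = 43 mm

43.0 mm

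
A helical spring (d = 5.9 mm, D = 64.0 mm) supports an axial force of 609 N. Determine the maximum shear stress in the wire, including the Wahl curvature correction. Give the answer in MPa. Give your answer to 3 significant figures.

Spring index C = D/d = 64.0/5.9 = 10.8475
K_W = (4C−1)/(4C−4) + 0.615/C = 42.390/39.390 + 0.0567 = 1.1329
τ₀ = 8FD/(πd³) = 8·609·64.0/(π·5.9³) = 311808/645.22 = 483.26 MPa
τ_max = K·τ₀ = 1.1329 × 483.26 = 547.47 MPa

547 MPa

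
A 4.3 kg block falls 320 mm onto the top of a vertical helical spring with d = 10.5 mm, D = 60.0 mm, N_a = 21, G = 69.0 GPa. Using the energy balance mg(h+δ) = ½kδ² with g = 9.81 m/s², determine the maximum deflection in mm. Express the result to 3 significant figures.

k = Gd⁴/(8D³N_a) = (69.0×10³)(10.5⁴)/(8·60.0³·21) = 23.112 N/mm
W = mg = 4.3 × 9.81 = 42.183 N
½kδ² − Wδ − Wh = 0 → δ = (W + √(W² + 2kWh))/k
δ = (42.183 + √(1779.4 + 623966))/23.112 = (42.183 + 791.04)/23.112 = 36.051 mm

36.1 mm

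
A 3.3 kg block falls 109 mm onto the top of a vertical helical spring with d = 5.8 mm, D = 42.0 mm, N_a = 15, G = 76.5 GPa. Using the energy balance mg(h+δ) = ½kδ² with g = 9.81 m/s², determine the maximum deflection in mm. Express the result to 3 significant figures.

k = Gd⁴/(8D³N_a) = (76.5×10³)(5.8⁴)/(8·42.0³·15) = 9.7374 N/mm
W = mg = 3.3 × 9.81 = 32.373 N
½kδ² − Wδ − Wh = 0 → δ = (W + √(W² + 2kWh))/k
δ = (32.373 + √(1048 + 68720.1))/9.7374 = (32.373 + 264.14)/9.7374 = 30.45 mm

30.5 mm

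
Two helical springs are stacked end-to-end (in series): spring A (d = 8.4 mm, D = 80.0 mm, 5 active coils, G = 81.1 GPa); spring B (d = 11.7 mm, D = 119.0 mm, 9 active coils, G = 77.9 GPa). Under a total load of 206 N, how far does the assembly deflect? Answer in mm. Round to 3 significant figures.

k_A = Gd⁴/(8D³N_a) = (81.1×10³)(8.4⁴)/(8·80.0³·5) = 19.716 N/mm
k_B = Gd⁴/(8D³N_a) = (77.9×10³)(11.7⁴)/(8·119.0³·9) = 12.031 N/mm
Series: 1/k_eq = 1/19.716 + 1/12.031 = 0.13384; k_eq = 7.4717 N/mm
δ = F/k_eq = 206/7.4717 = 27.571 mm

27.6 mm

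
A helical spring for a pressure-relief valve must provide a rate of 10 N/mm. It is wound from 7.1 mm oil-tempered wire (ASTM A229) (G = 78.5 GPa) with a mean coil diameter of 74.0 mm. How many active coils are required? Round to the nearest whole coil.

6

N_a = Gd⁴/(8D³k) = (78.5×10³ × 7.1⁴)/(8 × 74.0³ × 10)
    = 1.99482e+08 / 3.24179e+07 = 6.153 → 6 coils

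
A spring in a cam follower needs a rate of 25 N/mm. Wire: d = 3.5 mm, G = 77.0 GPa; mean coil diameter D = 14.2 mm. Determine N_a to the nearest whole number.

N_a = Gd⁴/(8D³k) = (77.0×10³ × 3.5⁴)/(8 × 14.2³ × 25)
    = 1.15548e+07 / 572658 = 20.18 → 20 coils

20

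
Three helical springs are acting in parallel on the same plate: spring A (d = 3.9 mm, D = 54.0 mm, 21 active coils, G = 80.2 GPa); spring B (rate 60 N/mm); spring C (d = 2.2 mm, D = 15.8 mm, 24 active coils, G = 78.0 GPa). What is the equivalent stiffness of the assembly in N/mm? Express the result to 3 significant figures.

k_A = Gd⁴/(8D³N_a) = (80.2×10³)(3.9⁴)/(8·54.0³·21) = 0.70136 N/mm
k_C = Gd⁴/(8D³N_a) = (78.0×10³)(2.2⁴)/(8·15.8³·24) = 2.4128 N/mm
Parallel: k_eq = 0.70136 + 60 + 2.4128 = 63.114 N/mm

63.1 N/mm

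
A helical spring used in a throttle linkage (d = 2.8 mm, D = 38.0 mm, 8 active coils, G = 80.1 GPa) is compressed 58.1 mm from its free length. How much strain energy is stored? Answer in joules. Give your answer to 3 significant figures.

k = Gd⁴/(8D³N_a) = (80.1×10³)(2.8⁴)/(8·38.0³·8) = 1.402 N/mm
U = ½kδ² = 0.5 × 1.402 × 58.1² = 2366.2 N·mm = 2.3662 J

2.37 J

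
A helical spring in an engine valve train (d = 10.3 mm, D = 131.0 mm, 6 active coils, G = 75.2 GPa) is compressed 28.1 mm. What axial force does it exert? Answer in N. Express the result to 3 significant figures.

220 N

k = Gd⁴/(8D³N_a) = (75.2×10³)(10.3⁴)/(8·131.0³·6) = 7.8435 N/mm
F = k·δ = 7.8435 × 28.1 = 220.4 N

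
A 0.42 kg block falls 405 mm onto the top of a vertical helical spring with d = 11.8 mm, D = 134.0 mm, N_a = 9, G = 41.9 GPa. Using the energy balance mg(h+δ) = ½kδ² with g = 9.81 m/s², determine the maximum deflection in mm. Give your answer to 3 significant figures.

k = Gd⁴/(8D³N_a) = (41.9×10³)(11.8⁴)/(8·134.0³·9) = 4.6892 N/mm
W = mg = 0.42 × 9.81 = 4.1202 N
½kδ² − Wδ − Wh = 0 → δ = (W + √(W² + 2kWh))/k
δ = (4.1202 + √(16.976 + 15649.4))/4.6892 = (4.1202 + 125.17)/4.6892 = 27.571 mm

27.6 mm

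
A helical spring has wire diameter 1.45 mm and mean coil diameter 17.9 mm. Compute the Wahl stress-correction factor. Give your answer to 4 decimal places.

C = D/d = 17.9/1.45 = 12.3448
K_W = (4C−1)/(4C−4) + 0.615/C = 48.379/45.379 + 0.0498 = 1.1159

1.1159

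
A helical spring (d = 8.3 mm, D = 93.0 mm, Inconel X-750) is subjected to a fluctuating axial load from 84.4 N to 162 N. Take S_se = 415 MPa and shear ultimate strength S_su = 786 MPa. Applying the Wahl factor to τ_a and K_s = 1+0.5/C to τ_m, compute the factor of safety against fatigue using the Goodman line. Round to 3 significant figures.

8.97

C = D/d = 93.0/8.3 = 11.2048; K_W = (4C−1)/(4C−4)+0.615/C = 1.1284; K_s = 1+0.5/C = 1.0446
F_a = (F_max−F_min)/2 = 38.8 N; F_m = (F_max+F_min)/2 = 123.2 N
τ_a = K_W·8F_aD/(πd³) = 1.1284 × 16.07 = 18.133 MPa
τ_m = K_s·8F_mD/(πd³) = 1.0446 × 51.027 = 53.304 MPa
Goodman: 1/n_f = τ_a/S_se + τ_m/S_su = 18.133/415 + 53.304/786 = 0.04369 + 0.06782 = 0.11151
n_f = 1/0.11151 = 8.968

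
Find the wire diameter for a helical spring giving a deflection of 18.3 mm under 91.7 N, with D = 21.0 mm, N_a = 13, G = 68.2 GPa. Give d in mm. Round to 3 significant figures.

2.90 mm

Required rate k = F/δ = 91.7/18.3 = 5.0109 N/mm
d = (8D³N_a·k / G)^(1/4) = (8·21.0³·13·5.0109 / (68.2×10³))^0.25
  = (70.766)^0.25 = 2.9004 mm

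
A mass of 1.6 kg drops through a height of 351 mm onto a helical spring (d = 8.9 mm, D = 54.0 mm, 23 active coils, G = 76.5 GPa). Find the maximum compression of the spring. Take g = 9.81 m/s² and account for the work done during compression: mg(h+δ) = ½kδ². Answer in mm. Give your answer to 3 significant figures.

26.8 mm

k = Gd⁴/(8D³N_a) = (76.5×10³)(8.9⁴)/(8·54.0³·23) = 16.566 N/mm
W = mg = 1.6 × 9.81 = 15.696 N
½kδ² − Wδ − Wh = 0 → δ = (W + √(W² + 2kWh))/k
δ = (15.696 + √(246.36 + 182536))/16.566 = (15.696 + 427.53)/16.566 = 26.755 mm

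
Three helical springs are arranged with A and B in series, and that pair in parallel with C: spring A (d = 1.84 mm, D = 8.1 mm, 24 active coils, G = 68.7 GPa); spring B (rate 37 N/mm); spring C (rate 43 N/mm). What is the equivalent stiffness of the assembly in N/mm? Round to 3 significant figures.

49.4 N/mm

k_A = Gd⁴/(8D³N_a) = (68.7×10³)(1.84⁴)/(8·8.1³·24) = 7.7174 N/mm
Springs A,B series: k_AB = 1/(1/7.7174+1/37) = 6.3855 N/mm; parallel with C: k_eq = 6.3855+43 = 49.386 N/mm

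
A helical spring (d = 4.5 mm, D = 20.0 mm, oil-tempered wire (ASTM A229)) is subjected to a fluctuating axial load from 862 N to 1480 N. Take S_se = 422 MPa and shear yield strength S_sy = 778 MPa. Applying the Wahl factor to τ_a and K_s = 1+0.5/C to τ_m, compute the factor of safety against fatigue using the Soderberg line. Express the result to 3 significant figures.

0.671

C = D/d = 20.0/4.5 = 4.4444; K_W = (4C−1)/(4C−4)+0.615/C = 1.3561; K_s = 1+0.5/C = 1.1125
F_a = (F_max−F_min)/2 = 309 N; F_m = (F_max+F_min)/2 = 1171 N
τ_a = K_W·8F_aD/(πd³) = 1.3561 × 172.7 = 234.2 MPa
τ_m = K_s·8F_mD/(πd³) = 1.1125 × 654.47 = 728.1 MPa
Soderberg: 1/n_f = τ_a/S_se + τ_m/S_sy = 234.2/422 + 728.1/778 = 0.55498 + 0.93586 = 1.4908
n_f = 1/1.4908 = 0.6708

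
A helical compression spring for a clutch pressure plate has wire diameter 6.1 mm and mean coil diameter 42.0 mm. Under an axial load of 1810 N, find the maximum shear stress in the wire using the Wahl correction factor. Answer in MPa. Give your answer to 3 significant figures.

1040 MPa

Spring index C = D/d = 42.0/6.1 = 6.8852
K_W = (4C−1)/(4C−4) + 0.615/C = 26.541/23.541 + 0.0893 = 1.2168
τ₀ = 8FD/(πd³) = 8·1810·42.0/(π·6.1³) = 608160/713.08 = 852.86 MPa
τ_max = K·τ₀ = 1.2168 × 852.86 = 1037.7 MPa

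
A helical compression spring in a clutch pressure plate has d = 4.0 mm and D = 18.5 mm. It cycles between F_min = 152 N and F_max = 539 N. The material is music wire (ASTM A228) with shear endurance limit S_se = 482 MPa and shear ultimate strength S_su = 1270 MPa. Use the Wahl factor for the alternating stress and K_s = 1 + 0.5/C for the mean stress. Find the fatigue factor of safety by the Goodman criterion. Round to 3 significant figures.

C = D/d = 18.5/4.0 = 4.6250; K_W = (4C−1)/(4C−4)+0.615/C = 1.3399; K_s = 1+0.5/C = 1.1081
F_a = (F_max−F_min)/2 = 193.5 N; F_m = (F_max+F_min)/2 = 345.5 N
τ_a = K_W·8F_aD/(πd³) = 1.3399 × 142.43 = 190.84 MPa
τ_m = K_s·8F_mD/(πd³) = 1.1081 × 254.32 = 281.81 MPa
Goodman: 1/n_f = τ_a/S_se + τ_m/S_su = 190.84/482 + 281.81/1270 = 0.39594 + 0.22190 = 0.61784
n_f = 1/0.61784 = 1.619

1.62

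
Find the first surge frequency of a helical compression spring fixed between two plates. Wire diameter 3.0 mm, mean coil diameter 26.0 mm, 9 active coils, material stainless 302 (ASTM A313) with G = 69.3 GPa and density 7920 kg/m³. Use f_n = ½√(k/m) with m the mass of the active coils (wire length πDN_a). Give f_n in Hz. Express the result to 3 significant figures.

k = Gd⁴/(8D³N_a) = (69.3×10³)(3.0⁴)/(8·26.0³·9) = 4.4357 N/mm = 4435.7 N/m
Wire length L = πDN_a = π·26.0·9 = 735.13 mm
m = ρ·(πd²/4)·L = 7920 × 7.0686×10⁻⁶ m² × 0.73513 m = 0.041155 kg
f_n = ½√(k/m) = 0.5·√(4435.7/0.041155) = 0.5·√(1.0778e+05) = 164.15 Hz

164 Hz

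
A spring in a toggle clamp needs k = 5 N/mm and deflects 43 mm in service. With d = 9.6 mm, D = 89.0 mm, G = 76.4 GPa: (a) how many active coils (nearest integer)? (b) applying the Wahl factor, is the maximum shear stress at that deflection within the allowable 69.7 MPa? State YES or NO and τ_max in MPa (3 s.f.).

N_a = Gd⁴/(8D³k) = (76.4×10³)(9.6⁴)/(8·89.0³·5) = 23.01 → N_a = 23
Actual rate k = Gd⁴/(8D³·23) = 5.0025 N/mm
Working load F = kδ = 5.0025·43 = 215.11 N
C = 89.0/9.6 = 9.2708; K_W = (4C−1)/(4C−4)+0.615/C = 1.1570
τ_max = K_W·8FD/(πd³) = 1.1570·55.103 = 63.755 MPa
τ_max ≤ 69.7 MPa → acceptable

(a) 23 coils; (b) YES, τ_max = 63.8 MPa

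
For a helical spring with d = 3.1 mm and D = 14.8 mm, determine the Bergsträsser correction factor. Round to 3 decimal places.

C = D/d = 14.8/3.1 = 4.7742
K_B = (4C+2)/(4C−3) = 21.097/16.097 = 1.3106

1.311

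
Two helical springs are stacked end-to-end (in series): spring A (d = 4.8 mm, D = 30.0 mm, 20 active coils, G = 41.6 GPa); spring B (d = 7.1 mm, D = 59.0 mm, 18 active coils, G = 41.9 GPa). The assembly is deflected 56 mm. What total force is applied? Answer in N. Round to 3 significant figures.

118 N

k_A = Gd⁴/(8D³N_a) = (41.6×10³)(4.8⁴)/(8·30.0³·20) = 5.1118 N/mm
k_B = Gd⁴/(8D³N_a) = (41.9×10³)(7.1⁴)/(8·59.0³·18) = 3.6002 N/mm
Series: 1/k_eq = 1/5.1118 + 1/3.6002 = 0.47339; k_eq = 2.1124 N/mm
F = k_eq·δ = 2.1124·56 = 118.3 N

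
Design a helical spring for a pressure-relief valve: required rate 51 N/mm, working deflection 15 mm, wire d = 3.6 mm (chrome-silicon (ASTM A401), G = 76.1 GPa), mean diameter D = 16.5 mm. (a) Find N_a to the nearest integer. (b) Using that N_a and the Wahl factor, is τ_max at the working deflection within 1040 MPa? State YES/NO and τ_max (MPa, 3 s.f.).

(a) 7 coils; (b) YES, τ_max = 922 MPa

N_a = Gd⁴/(8D³k) = (76.1×10³)(3.6⁴)/(8·16.5³·51) = 6.974 → N_a = 7
Actual rate k = Gd⁴/(8D³·7) = 50.811 N/mm
Working load F = kδ = 50.811·15 = 762.16 N
C = 16.5/3.6 = 4.5833; K_W = (4C−1)/(4C−4)+0.615/C = 1.3435
τ_max = K_W·8FD/(πd³) = 1.3435·686.38 = 922.14 MPa
τ_max ≤ 1040 MPa → acceptable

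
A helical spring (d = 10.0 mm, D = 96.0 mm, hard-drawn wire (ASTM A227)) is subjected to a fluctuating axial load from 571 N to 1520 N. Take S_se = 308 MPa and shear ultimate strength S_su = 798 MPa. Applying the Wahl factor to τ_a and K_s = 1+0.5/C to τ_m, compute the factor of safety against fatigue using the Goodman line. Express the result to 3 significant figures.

1.30

C = D/d = 96.0/10.0 = 9.6000; K_W = (4C−1)/(4C−4)+0.615/C = 1.1513; K_s = 1+0.5/C = 1.0521
F_a = (F_max−F_min)/2 = 474.5 N; F_m = (F_max+F_min)/2 = 1045.5 N
τ_a = K_W·8F_aD/(πd³) = 1.1513 × 116 = 133.54 MPa
τ_m = K_s·8F_mD/(πd³) = 1.0521 × 255.59 = 268.9 MPa
Goodman: 1/n_f = τ_a/S_se + τ_m/S_su = 133.54/308 + 268.9/798 = 0.43359 + 0.33696 = 0.77055
n_f = 1/0.77055 = 1.298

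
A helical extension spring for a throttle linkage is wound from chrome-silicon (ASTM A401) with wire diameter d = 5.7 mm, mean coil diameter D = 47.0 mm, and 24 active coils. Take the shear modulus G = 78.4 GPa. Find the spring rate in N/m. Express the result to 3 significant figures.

4150 N/m

k = Gd⁴/(8D³N_a) = (78.4×10³ × 5.7⁴) / (8 × 47.0³ × 24)
  = 8.2759e+07 / 1.9934e+07 = 4.1516 N/mm = 4151.6 N/m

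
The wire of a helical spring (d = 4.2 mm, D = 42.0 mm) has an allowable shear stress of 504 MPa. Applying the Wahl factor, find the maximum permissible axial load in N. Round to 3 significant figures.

305 N

C = D/d = 42.0/4.2 = 10.0000
K_W = (4C−1)/(4C−4) + 0.615/C = 39.000/36.000 + 0.0615 = 1.1448
τ_max = K·8FD/(πd³) → F_max = τ_allow·πd³/(8DK)
F_max = 504·π·4.2³/(8·42.0·1.1448) = 1.1731e+05/384.66 = 304.96 N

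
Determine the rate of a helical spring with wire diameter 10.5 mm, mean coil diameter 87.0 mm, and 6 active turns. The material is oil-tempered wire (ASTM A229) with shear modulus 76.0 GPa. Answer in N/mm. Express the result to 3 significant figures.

29.2 N/mm

k = Gd⁴/(8D³N_a) = (76.0×10³ × 10.5⁴) / (8 × 87.0³ × 6)
  = 9.23785e+08 / 3.16081e+07 = 29.226 N/mm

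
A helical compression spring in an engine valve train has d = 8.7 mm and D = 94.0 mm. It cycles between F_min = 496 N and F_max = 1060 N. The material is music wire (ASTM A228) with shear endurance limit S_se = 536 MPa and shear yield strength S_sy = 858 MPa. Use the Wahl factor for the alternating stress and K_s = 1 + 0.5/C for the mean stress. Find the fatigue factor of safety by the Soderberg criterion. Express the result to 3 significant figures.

1.78

C = D/d = 94.0/8.7 = 10.8046; K_W = (4C−1)/(4C−4)+0.615/C = 1.1334; K_s = 1+0.5/C = 1.0463
F_a = (F_max−F_min)/2 = 282 N; F_m = (F_max+F_min)/2 = 778 N
τ_a = K_W·8F_aD/(πd³) = 1.1334 × 102.51 = 116.18 MPa
τ_m = K_s·8F_mD/(πd³) = 1.0463 × 282.81 = 295.89 MPa
Soderberg: 1/n_f = τ_a/S_se + τ_m/S_sy = 116.18/536 + 295.89/858 = 0.21676 + 0.34486 = 0.56163
n_f = 1/0.56163 = 1.781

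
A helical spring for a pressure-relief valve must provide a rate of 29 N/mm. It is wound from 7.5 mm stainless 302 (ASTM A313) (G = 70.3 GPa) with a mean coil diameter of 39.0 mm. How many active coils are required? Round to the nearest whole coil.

16

N_a = Gd⁴/(8D³k) = (70.3×10³ × 7.5⁴)/(8 × 39.0³ × 29)
    = 2.22434e+08 / 1.3762e+07 = 16.16 → 16 coils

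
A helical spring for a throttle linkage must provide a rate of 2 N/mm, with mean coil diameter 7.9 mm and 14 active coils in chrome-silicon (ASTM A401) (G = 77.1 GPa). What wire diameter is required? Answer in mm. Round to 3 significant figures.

1.09 mm

d = (8D³N_a·k / G)^(1/4) = (8·7.9³·14·2 / (77.1×10³))^0.25
  = (1.4324)^0.25 = 1.0940 mm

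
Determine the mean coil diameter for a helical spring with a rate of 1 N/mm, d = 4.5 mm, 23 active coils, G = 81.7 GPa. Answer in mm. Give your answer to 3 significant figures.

D = (Gd⁴/(8N_a·k))^(1/3) = (81.7×10³·4.5⁴/(8·23·1))^(1/3)
  = (182077)^(1/3) = 56.6785 mm

56.7 mm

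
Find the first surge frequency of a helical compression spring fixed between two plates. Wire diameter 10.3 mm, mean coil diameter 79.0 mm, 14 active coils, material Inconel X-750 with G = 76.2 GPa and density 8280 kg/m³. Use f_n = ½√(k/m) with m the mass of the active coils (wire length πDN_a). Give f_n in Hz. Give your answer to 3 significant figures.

40.2 Hz

k = Gd⁴/(8D³N_a) = (76.2×10³)(10.3⁴)/(8·79.0³·14) = 15.531 N/mm = 15531 N/m
Wire length L = πDN_a = π·79.0·14 = 3474.6 mm
m = ρ·(πd²/4)·L = 8280 × 83.323×10⁻⁶ m² × 3.4746 m = 2.3972 kg
f_n = ½√(k/m) = 0.5·√(15531/2.3972) = 0.5·√(6479) = 40.246 Hz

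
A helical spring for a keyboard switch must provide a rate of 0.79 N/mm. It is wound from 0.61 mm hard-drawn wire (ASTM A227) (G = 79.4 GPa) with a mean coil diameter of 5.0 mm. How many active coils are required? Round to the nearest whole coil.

N_a = Gd⁴/(8D³k) = (79.4×10³ × 0.61⁴)/(8 × 5.0³ × 0.79)
    = 10993.6 / 790 = 13.92 → 14 coils

14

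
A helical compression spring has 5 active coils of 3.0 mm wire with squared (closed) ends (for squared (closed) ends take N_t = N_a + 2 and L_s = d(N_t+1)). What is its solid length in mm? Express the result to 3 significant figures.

24.0 mm

squared (closed) ends: N_t = N_a + 2 = 5 + 2 = 7
L_s = d·(N_t+1) = 3.0 × 8 = 24 mm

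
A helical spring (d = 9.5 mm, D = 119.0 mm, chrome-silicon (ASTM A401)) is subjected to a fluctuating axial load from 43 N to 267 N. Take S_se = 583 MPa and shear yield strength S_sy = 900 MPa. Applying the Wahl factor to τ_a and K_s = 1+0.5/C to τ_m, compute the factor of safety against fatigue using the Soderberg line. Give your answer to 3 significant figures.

7.20

C = D/d = 119.0/9.5 = 12.5263; K_W = (4C−1)/(4C−4)+0.615/C = 1.1142; K_s = 1+0.5/C = 1.0399
F_a = (F_max−F_min)/2 = 112 N; F_m = (F_max+F_min)/2 = 155 N
τ_a = K_W·8F_aD/(πd³) = 1.1142 × 39.585 = 44.105 MPa
τ_m = K_s·8F_mD/(πd³) = 1.0399 × 54.783 = 56.97 MPa
Soderberg: 1/n_f = τ_a/S_se + τ_m/S_sy = 44.105/583 + 56.97/900 = 0.07565 + 0.06330 = 0.13895
n_f = 1/0.13895 = 7.197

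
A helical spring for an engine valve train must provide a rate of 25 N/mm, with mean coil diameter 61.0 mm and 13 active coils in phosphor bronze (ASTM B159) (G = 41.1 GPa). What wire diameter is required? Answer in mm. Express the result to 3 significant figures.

10.9 mm

d = (8D³N_a·k / G)^(1/4) = (8·61.0³·13·25 / (41.1×10³))^0.25
  = (14359)^0.25 = 10.9466 mm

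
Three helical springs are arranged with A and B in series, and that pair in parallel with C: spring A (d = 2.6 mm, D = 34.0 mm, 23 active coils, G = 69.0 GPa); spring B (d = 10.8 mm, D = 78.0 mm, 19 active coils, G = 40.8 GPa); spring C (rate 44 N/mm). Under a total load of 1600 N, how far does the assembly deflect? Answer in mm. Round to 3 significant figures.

36.0 mm

k_A = Gd⁴/(8D³N_a) = (69.0×10³)(2.6⁴)/(8·34.0³·23) = 0.436 N/mm
k_B = Gd⁴/(8D³N_a) = (40.8×10³)(10.8⁴)/(8·78.0³·19) = 7.6953 N/mm
Springs A,B series: k_AB = 1/(1/0.436+1/7.6953) = 0.41262 N/mm; parallel with C: k_eq = 0.41262+44 = 44.413 N/mm
δ = F/k_eq = 1600/44.413 = 36.026 mm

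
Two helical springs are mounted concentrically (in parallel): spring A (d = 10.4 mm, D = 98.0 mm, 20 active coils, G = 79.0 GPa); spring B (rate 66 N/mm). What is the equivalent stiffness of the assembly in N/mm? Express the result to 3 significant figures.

k_A = Gd⁴/(8D³N_a) = (79.0×10³)(10.4⁴)/(8·98.0³·20) = 6.1371 N/mm
Parallel: k_eq = 6.1371 + 66 = 72.137 N/mm

72.1 N/mm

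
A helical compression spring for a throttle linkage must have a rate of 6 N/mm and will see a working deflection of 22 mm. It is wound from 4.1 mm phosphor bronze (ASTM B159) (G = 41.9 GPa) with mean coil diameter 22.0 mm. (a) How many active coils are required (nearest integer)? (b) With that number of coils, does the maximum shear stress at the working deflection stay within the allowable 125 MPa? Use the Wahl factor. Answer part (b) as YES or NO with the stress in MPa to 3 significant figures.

N_a = Gd⁴/(8D³k) = (41.9×10³)(4.1⁴)/(8·22.0³·6) = 23.17 → N_a = 23
Actual rate k = Gd⁴/(8D³·23) = 6.0432 N/mm
Working load F = kδ = 6.0432·22 = 132.95 N
C = 22.0/4.1 = 5.3659; K_W = (4C−1)/(4C−4)+0.615/C = 1.2864
τ_max = K_W·8FD/(πd³) = 1.2864·108.07 = 139.02 MPa
τ_max > 125 MPa → exceeds allowable

(a) 23 coils; (b) NO, τ_max = 139 MPa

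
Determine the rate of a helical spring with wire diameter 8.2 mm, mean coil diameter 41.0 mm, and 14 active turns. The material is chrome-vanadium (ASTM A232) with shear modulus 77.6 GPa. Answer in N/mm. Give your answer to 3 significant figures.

45.5 N/mm

k = Gd⁴/(8D³N_a) = (77.6×10³ × 8.2⁴) / (8 × 41.0³ × 14)
  = 3.50846e+08 / 7.71915e+06 = 45.451 N/mm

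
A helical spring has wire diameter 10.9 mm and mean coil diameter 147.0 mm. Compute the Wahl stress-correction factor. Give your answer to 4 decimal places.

C = D/d = 147.0/10.9 = 13.4862
K_W = (4C−1)/(4C−4) + 0.615/C = 52.945/49.945 + 0.0456 = 1.1057

1.1057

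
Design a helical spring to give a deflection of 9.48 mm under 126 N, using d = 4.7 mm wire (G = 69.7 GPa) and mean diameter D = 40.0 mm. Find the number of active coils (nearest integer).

5

Required rate k = F/δ = 126/9.48 = 13.291 N/mm
N_a = Gd⁴/(8D³k) = (69.7×10³ × 4.7⁴)/(8 × 40.0³ × 13.291)
    = 3.40114e+07 / 6.80506e+06 = 4.998 → 5 coils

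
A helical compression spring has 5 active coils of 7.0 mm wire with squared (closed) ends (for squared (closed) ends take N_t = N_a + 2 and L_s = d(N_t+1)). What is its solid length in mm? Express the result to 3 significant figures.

56.0 mm

squared (closed) ends: N_t = N_a + 2 = 5 + 2 = 7
L_s = d·(N_t+1) = 7.0 × 8 = 56 mm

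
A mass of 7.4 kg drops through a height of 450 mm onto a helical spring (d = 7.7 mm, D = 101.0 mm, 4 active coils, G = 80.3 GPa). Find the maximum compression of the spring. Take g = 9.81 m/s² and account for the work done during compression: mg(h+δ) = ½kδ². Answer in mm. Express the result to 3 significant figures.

96.2 mm

k = Gd⁴/(8D³N_a) = (80.3×10³)(7.7⁴)/(8·101.0³·4) = 8.5618 N/mm
W = mg = 7.4 × 9.81 = 72.594 N
½kδ² − Wδ − Wh = 0 → δ = (W + √(W² + 2kWh))/k
δ = (72.594 + √(5269.9 + 559381))/8.5618 = (72.594 + 751.43)/8.5618 = 96.245 mm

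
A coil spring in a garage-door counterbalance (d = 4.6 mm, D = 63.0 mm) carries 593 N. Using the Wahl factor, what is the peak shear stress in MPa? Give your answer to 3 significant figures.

1080 MPa

Spring index C = D/d = 63.0/4.6 = 13.6957
K_W = (4C−1)/(4C−4) + 0.615/C = 53.783/50.783 + 0.0449 = 1.1040
τ₀ = 8FD/(πd³) = 8·593·63.0/(π·4.6³) = 298872/305.79 = 977.38 MPa
τ_max = K·τ₀ = 1.1040 × 977.38 = 1079 MPa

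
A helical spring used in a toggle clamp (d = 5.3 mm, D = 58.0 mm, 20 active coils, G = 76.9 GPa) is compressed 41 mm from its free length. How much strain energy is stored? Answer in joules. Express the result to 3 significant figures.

k = Gd⁴/(8D³N_a) = (76.9×10³)(5.3⁴)/(8·58.0³·20) = 1.9437 N/mm
U = ½kδ² = 0.5 × 1.9437 × 41² = 1633.7 N·mm = 1.6337 J

1.63 J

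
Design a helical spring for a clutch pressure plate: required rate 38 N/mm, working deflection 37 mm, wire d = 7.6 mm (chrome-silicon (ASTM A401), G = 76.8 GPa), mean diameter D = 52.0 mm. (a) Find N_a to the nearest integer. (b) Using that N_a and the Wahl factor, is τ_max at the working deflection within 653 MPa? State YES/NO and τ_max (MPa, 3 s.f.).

N_a = Gd⁴/(8D³k) = (76.8×10³)(7.6⁴)/(8·52.0³·38) = 5.994 → N_a = 6
Actual rate k = Gd⁴/(8D³·6) = 37.963 N/mm
Working load F = kδ = 37.963·37 = 1404.6 N
C = 52.0/7.6 = 6.8421; K_W = (4C−1)/(4C−4)+0.615/C = 1.2183
τ_max = K_W·8FD/(πd³) = 1.2183·423.71 = 516.19 MPa
τ_max ≤ 653 MPa → acceptable

(a) 6 coils; (b) YES, τ_max = 516 MPa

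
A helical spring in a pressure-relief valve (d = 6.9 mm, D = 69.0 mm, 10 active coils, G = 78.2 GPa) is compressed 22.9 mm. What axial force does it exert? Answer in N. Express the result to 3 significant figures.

154 N

k = Gd⁴/(8D³N_a) = (78.2×10³)(6.9⁴)/(8·69.0³·10) = 6.7448 N/mm
F = k·δ = 6.7448 × 22.9 = 154.45 N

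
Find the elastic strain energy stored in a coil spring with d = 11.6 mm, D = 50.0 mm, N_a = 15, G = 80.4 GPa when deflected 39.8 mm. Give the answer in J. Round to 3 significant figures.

k = Gd⁴/(8D³N_a) = (80.4×10³)(11.6⁴)/(8·50.0³·15) = 97.05 N/mm
U = ½kδ² = 0.5 × 97.05 × 39.8² = 76866 N·mm = 76.866 J

76.9 J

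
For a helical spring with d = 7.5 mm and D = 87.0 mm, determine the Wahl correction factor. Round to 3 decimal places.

1.124

C = D/d = 87.0/7.5 = 11.6000
K_W = (4C−1)/(4C−4) + 0.615/C = 45.400/42.400 + 0.0530 = 1.1238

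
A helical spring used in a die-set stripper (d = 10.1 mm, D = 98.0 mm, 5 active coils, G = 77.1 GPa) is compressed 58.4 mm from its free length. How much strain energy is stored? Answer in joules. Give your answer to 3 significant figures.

k = Gd⁴/(8D³N_a) = (77.1×10³)(10.1⁴)/(8·98.0³·5) = 21.311 N/mm
U = ½kδ² = 0.5 × 21.311 × 58.4² = 36341 N·mm = 36.341 J

36.3 J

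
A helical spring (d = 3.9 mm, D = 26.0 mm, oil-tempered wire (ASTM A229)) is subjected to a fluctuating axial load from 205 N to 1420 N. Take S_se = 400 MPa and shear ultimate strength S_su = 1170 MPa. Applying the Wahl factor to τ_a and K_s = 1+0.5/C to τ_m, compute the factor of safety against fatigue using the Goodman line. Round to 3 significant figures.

C = D/d = 26.0/3.9 = 6.6667; K_W = (4C−1)/(4C−4)+0.615/C = 1.2246; K_s = 1+0.5/C = 1.0750
F_a = (F_max−F_min)/2 = 607.5 N; F_m = (F_max+F_min)/2 = 812.5 N
τ_a = K_W·8F_aD/(πd³) = 1.2246 × 678.06 = 830.35 MPa
τ_m = K_s·8F_mD/(πd³) = 1.0750 × 906.87 = 974.88 MPa
Goodman: 1/n_f = τ_a/S_se + τ_m/S_su = 830.35/400 + 974.88/1170 = 2.07588 + 0.83323 = 2.9091
n_f = 1/2.9091 = 0.3437

0.344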